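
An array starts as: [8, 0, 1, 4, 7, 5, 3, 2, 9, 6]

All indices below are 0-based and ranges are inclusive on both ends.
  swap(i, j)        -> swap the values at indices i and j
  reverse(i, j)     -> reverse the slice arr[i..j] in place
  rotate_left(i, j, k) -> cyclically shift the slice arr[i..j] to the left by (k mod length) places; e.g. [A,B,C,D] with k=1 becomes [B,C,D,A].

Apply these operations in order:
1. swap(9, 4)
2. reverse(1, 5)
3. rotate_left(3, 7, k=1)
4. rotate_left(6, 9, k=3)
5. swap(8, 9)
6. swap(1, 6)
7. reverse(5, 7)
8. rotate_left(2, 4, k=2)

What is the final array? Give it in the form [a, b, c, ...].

After 1 (swap(9, 4)): [8, 0, 1, 4, 6, 5, 3, 2, 9, 7]
After 2 (reverse(1, 5)): [8, 5, 6, 4, 1, 0, 3, 2, 9, 7]
After 3 (rotate_left(3, 7, k=1)): [8, 5, 6, 1, 0, 3, 2, 4, 9, 7]
After 4 (rotate_left(6, 9, k=3)): [8, 5, 6, 1, 0, 3, 7, 2, 4, 9]
After 5 (swap(8, 9)): [8, 5, 6, 1, 0, 3, 7, 2, 9, 4]
After 6 (swap(1, 6)): [8, 7, 6, 1, 0, 3, 5, 2, 9, 4]
After 7 (reverse(5, 7)): [8, 7, 6, 1, 0, 2, 5, 3, 9, 4]
After 8 (rotate_left(2, 4, k=2)): [8, 7, 0, 6, 1, 2, 5, 3, 9, 4]

Answer: [8, 7, 0, 6, 1, 2, 5, 3, 9, 4]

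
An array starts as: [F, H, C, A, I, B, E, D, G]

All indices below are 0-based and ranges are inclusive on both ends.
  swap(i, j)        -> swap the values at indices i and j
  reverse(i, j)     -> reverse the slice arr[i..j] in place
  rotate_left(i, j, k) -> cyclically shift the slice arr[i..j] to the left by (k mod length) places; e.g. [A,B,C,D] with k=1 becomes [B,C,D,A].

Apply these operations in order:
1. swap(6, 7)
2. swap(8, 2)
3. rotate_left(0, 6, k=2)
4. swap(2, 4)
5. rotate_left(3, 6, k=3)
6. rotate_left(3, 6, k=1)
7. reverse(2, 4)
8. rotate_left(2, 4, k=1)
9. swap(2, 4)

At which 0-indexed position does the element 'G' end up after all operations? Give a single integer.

After 1 (swap(6, 7)): [F, H, C, A, I, B, D, E, G]
After 2 (swap(8, 2)): [F, H, G, A, I, B, D, E, C]
After 3 (rotate_left(0, 6, k=2)): [G, A, I, B, D, F, H, E, C]
After 4 (swap(2, 4)): [G, A, D, B, I, F, H, E, C]
After 5 (rotate_left(3, 6, k=3)): [G, A, D, H, B, I, F, E, C]
After 6 (rotate_left(3, 6, k=1)): [G, A, D, B, I, F, H, E, C]
After 7 (reverse(2, 4)): [G, A, I, B, D, F, H, E, C]
After 8 (rotate_left(2, 4, k=1)): [G, A, B, D, I, F, H, E, C]
After 9 (swap(2, 4)): [G, A, I, D, B, F, H, E, C]

Answer: 0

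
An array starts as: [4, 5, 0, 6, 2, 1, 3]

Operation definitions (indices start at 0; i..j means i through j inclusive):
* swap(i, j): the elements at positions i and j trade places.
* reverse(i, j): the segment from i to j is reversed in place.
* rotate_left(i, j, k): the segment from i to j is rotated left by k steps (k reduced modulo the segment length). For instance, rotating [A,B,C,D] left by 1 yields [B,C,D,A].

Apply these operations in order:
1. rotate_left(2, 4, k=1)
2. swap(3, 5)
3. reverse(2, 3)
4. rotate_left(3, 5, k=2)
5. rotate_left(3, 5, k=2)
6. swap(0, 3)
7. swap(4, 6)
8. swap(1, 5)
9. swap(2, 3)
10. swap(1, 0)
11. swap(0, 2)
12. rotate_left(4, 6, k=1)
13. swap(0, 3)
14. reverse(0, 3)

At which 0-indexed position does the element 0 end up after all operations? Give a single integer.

After 1 (rotate_left(2, 4, k=1)): [4, 5, 6, 2, 0, 1, 3]
After 2 (swap(3, 5)): [4, 5, 6, 1, 0, 2, 3]
After 3 (reverse(2, 3)): [4, 5, 1, 6, 0, 2, 3]
After 4 (rotate_left(3, 5, k=2)): [4, 5, 1, 2, 6, 0, 3]
After 5 (rotate_left(3, 5, k=2)): [4, 5, 1, 0, 2, 6, 3]
After 6 (swap(0, 3)): [0, 5, 1, 4, 2, 6, 3]
After 7 (swap(4, 6)): [0, 5, 1, 4, 3, 6, 2]
After 8 (swap(1, 5)): [0, 6, 1, 4, 3, 5, 2]
After 9 (swap(2, 3)): [0, 6, 4, 1, 3, 5, 2]
After 10 (swap(1, 0)): [6, 0, 4, 1, 3, 5, 2]
After 11 (swap(0, 2)): [4, 0, 6, 1, 3, 5, 2]
After 12 (rotate_left(4, 6, k=1)): [4, 0, 6, 1, 5, 2, 3]
After 13 (swap(0, 3)): [1, 0, 6, 4, 5, 2, 3]
After 14 (reverse(0, 3)): [4, 6, 0, 1, 5, 2, 3]

Answer: 2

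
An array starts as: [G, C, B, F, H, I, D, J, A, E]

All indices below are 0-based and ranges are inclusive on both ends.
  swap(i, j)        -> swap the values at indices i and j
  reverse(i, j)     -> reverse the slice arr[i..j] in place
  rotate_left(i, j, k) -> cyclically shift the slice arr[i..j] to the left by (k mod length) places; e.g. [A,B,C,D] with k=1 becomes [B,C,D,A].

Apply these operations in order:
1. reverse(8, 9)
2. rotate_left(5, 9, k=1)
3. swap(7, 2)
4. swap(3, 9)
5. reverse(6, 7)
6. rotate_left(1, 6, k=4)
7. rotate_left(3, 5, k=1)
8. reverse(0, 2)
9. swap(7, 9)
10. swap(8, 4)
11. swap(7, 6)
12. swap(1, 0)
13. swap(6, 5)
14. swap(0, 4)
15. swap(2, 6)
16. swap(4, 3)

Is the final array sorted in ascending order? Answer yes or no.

Answer: yes

Derivation:
After 1 (reverse(8, 9)): [G, C, B, F, H, I, D, J, E, A]
After 2 (rotate_left(5, 9, k=1)): [G, C, B, F, H, D, J, E, A, I]
After 3 (swap(7, 2)): [G, C, E, F, H, D, J, B, A, I]
After 4 (swap(3, 9)): [G, C, E, I, H, D, J, B, A, F]
After 5 (reverse(6, 7)): [G, C, E, I, H, D, B, J, A, F]
After 6 (rotate_left(1, 6, k=4)): [G, D, B, C, E, I, H, J, A, F]
After 7 (rotate_left(3, 5, k=1)): [G, D, B, E, I, C, H, J, A, F]
After 8 (reverse(0, 2)): [B, D, G, E, I, C, H, J, A, F]
After 9 (swap(7, 9)): [B, D, G, E, I, C, H, F, A, J]
After 10 (swap(8, 4)): [B, D, G, E, A, C, H, F, I, J]
After 11 (swap(7, 6)): [B, D, G, E, A, C, F, H, I, J]
After 12 (swap(1, 0)): [D, B, G, E, A, C, F, H, I, J]
After 13 (swap(6, 5)): [D, B, G, E, A, F, C, H, I, J]
After 14 (swap(0, 4)): [A, B, G, E, D, F, C, H, I, J]
After 15 (swap(2, 6)): [A, B, C, E, D, F, G, H, I, J]
After 16 (swap(4, 3)): [A, B, C, D, E, F, G, H, I, J]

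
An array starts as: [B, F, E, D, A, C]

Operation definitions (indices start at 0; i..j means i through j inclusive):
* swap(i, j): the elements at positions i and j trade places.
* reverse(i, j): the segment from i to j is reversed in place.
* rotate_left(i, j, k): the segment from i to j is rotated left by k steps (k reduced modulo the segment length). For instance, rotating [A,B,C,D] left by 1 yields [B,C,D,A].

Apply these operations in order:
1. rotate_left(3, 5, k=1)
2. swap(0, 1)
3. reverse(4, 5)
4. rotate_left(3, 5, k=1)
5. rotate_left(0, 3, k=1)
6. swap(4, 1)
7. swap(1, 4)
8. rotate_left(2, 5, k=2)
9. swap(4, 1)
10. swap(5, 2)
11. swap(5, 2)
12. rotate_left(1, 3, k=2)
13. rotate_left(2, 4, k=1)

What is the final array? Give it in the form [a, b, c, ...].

Answer: [B, A, C, E, D, F]

Derivation:
After 1 (rotate_left(3, 5, k=1)): [B, F, E, A, C, D]
After 2 (swap(0, 1)): [F, B, E, A, C, D]
After 3 (reverse(4, 5)): [F, B, E, A, D, C]
After 4 (rotate_left(3, 5, k=1)): [F, B, E, D, C, A]
After 5 (rotate_left(0, 3, k=1)): [B, E, D, F, C, A]
After 6 (swap(4, 1)): [B, C, D, F, E, A]
After 7 (swap(1, 4)): [B, E, D, F, C, A]
After 8 (rotate_left(2, 5, k=2)): [B, E, C, A, D, F]
After 9 (swap(4, 1)): [B, D, C, A, E, F]
After 10 (swap(5, 2)): [B, D, F, A, E, C]
After 11 (swap(5, 2)): [B, D, C, A, E, F]
After 12 (rotate_left(1, 3, k=2)): [B, A, D, C, E, F]
After 13 (rotate_left(2, 4, k=1)): [B, A, C, E, D, F]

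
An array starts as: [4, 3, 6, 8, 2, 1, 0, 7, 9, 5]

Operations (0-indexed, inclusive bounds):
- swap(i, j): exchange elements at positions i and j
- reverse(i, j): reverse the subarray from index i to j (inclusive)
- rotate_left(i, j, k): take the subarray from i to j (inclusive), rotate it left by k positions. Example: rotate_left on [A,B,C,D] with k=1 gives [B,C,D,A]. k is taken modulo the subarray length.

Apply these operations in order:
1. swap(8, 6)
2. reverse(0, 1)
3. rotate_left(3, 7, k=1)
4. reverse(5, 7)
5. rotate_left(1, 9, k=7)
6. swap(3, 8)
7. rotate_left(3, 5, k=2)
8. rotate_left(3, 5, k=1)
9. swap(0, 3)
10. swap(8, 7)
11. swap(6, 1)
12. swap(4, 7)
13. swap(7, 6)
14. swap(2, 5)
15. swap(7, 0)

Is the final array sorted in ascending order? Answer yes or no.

Answer: yes

Derivation:
After 1 (swap(8, 6)): [4, 3, 6, 8, 2, 1, 9, 7, 0, 5]
After 2 (reverse(0, 1)): [3, 4, 6, 8, 2, 1, 9, 7, 0, 5]
After 3 (rotate_left(3, 7, k=1)): [3, 4, 6, 2, 1, 9, 7, 8, 0, 5]
After 4 (reverse(5, 7)): [3, 4, 6, 2, 1, 8, 7, 9, 0, 5]
After 5 (rotate_left(1, 9, k=7)): [3, 0, 5, 4, 6, 2, 1, 8, 7, 9]
After 6 (swap(3, 8)): [3, 0, 5, 7, 6, 2, 1, 8, 4, 9]
After 7 (rotate_left(3, 5, k=2)): [3, 0, 5, 2, 7, 6, 1, 8, 4, 9]
After 8 (rotate_left(3, 5, k=1)): [3, 0, 5, 7, 6, 2, 1, 8, 4, 9]
After 9 (swap(0, 3)): [7, 0, 5, 3, 6, 2, 1, 8, 4, 9]
After 10 (swap(8, 7)): [7, 0, 5, 3, 6, 2, 1, 4, 8, 9]
After 11 (swap(6, 1)): [7, 1, 5, 3, 6, 2, 0, 4, 8, 9]
After 12 (swap(4, 7)): [7, 1, 5, 3, 4, 2, 0, 6, 8, 9]
After 13 (swap(7, 6)): [7, 1, 5, 3, 4, 2, 6, 0, 8, 9]
After 14 (swap(2, 5)): [7, 1, 2, 3, 4, 5, 6, 0, 8, 9]
After 15 (swap(7, 0)): [0, 1, 2, 3, 4, 5, 6, 7, 8, 9]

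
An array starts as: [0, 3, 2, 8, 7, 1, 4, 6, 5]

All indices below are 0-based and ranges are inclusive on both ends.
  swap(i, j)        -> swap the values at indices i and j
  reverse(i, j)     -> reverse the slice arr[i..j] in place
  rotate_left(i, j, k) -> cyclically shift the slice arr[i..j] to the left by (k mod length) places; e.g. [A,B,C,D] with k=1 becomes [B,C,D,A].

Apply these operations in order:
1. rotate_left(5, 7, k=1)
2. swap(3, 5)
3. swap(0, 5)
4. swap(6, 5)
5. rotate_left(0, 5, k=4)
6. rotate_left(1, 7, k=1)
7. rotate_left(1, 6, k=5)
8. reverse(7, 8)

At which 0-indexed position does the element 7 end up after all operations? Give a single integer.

After 1 (rotate_left(5, 7, k=1)): [0, 3, 2, 8, 7, 4, 6, 1, 5]
After 2 (swap(3, 5)): [0, 3, 2, 4, 7, 8, 6, 1, 5]
After 3 (swap(0, 5)): [8, 3, 2, 4, 7, 0, 6, 1, 5]
After 4 (swap(6, 5)): [8, 3, 2, 4, 7, 6, 0, 1, 5]
After 5 (rotate_left(0, 5, k=4)): [7, 6, 8, 3, 2, 4, 0, 1, 5]
After 6 (rotate_left(1, 7, k=1)): [7, 8, 3, 2, 4, 0, 1, 6, 5]
After 7 (rotate_left(1, 6, k=5)): [7, 1, 8, 3, 2, 4, 0, 6, 5]
After 8 (reverse(7, 8)): [7, 1, 8, 3, 2, 4, 0, 5, 6]

Answer: 0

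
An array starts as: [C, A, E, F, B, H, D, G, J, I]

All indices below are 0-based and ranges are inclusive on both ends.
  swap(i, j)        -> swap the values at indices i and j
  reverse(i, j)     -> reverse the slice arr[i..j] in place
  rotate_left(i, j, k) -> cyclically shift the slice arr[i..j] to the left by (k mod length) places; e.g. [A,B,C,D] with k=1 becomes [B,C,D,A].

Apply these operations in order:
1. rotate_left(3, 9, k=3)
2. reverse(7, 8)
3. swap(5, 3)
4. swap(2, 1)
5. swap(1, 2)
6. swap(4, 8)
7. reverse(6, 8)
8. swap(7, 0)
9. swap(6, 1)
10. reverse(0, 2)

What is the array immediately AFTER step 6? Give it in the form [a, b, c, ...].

Answer: [C, A, E, J, F, D, I, B, G, H]

Derivation:
After 1 (rotate_left(3, 9, k=3)): [C, A, E, D, G, J, I, F, B, H]
After 2 (reverse(7, 8)): [C, A, E, D, G, J, I, B, F, H]
After 3 (swap(5, 3)): [C, A, E, J, G, D, I, B, F, H]
After 4 (swap(2, 1)): [C, E, A, J, G, D, I, B, F, H]
After 5 (swap(1, 2)): [C, A, E, J, G, D, I, B, F, H]
After 6 (swap(4, 8)): [C, A, E, J, F, D, I, B, G, H]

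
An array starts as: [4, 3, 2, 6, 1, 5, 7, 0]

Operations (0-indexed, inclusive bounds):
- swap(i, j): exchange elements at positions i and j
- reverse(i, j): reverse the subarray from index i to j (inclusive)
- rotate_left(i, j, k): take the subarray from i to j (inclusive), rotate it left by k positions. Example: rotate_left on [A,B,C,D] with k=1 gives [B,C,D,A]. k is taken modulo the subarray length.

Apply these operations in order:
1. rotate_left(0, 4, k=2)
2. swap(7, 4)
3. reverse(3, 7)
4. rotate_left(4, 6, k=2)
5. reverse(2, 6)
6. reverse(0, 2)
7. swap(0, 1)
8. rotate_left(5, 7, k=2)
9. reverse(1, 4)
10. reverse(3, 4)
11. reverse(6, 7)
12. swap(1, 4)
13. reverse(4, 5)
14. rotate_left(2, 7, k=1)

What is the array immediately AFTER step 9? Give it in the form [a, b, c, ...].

After 1 (rotate_left(0, 4, k=2)): [2, 6, 1, 4, 3, 5, 7, 0]
After 2 (swap(7, 4)): [2, 6, 1, 4, 0, 5, 7, 3]
After 3 (reverse(3, 7)): [2, 6, 1, 3, 7, 5, 0, 4]
After 4 (rotate_left(4, 6, k=2)): [2, 6, 1, 3, 0, 7, 5, 4]
After 5 (reverse(2, 6)): [2, 6, 5, 7, 0, 3, 1, 4]
After 6 (reverse(0, 2)): [5, 6, 2, 7, 0, 3, 1, 4]
After 7 (swap(0, 1)): [6, 5, 2, 7, 0, 3, 1, 4]
After 8 (rotate_left(5, 7, k=2)): [6, 5, 2, 7, 0, 4, 3, 1]
After 9 (reverse(1, 4)): [6, 0, 7, 2, 5, 4, 3, 1]

Answer: [6, 0, 7, 2, 5, 4, 3, 1]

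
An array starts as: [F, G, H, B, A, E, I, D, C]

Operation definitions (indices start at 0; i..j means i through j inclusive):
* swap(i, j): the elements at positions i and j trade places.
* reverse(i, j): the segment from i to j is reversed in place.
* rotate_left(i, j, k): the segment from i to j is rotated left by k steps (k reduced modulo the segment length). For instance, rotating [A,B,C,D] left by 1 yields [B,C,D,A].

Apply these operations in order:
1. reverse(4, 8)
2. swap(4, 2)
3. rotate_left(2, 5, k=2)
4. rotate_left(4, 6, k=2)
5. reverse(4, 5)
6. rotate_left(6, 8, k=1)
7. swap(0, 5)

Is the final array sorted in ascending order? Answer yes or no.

Answer: no

Derivation:
After 1 (reverse(4, 8)): [F, G, H, B, C, D, I, E, A]
After 2 (swap(4, 2)): [F, G, C, B, H, D, I, E, A]
After 3 (rotate_left(2, 5, k=2)): [F, G, H, D, C, B, I, E, A]
After 4 (rotate_left(4, 6, k=2)): [F, G, H, D, I, C, B, E, A]
After 5 (reverse(4, 5)): [F, G, H, D, C, I, B, E, A]
After 6 (rotate_left(6, 8, k=1)): [F, G, H, D, C, I, E, A, B]
After 7 (swap(0, 5)): [I, G, H, D, C, F, E, A, B]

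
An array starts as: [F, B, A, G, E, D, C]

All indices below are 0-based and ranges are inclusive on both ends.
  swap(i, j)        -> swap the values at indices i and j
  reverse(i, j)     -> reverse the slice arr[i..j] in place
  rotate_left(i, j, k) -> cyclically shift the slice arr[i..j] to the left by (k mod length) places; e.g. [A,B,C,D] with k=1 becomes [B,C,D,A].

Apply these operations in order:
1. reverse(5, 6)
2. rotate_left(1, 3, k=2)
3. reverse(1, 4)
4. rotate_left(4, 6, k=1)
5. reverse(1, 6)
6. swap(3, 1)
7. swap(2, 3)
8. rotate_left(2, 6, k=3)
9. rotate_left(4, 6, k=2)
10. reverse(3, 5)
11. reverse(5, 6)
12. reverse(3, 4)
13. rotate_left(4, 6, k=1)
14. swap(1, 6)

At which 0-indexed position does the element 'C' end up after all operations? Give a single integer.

After 1 (reverse(5, 6)): [F, B, A, G, E, C, D]
After 2 (rotate_left(1, 3, k=2)): [F, G, B, A, E, C, D]
After 3 (reverse(1, 4)): [F, E, A, B, G, C, D]
After 4 (rotate_left(4, 6, k=1)): [F, E, A, B, C, D, G]
After 5 (reverse(1, 6)): [F, G, D, C, B, A, E]
After 6 (swap(3, 1)): [F, C, D, G, B, A, E]
After 7 (swap(2, 3)): [F, C, G, D, B, A, E]
After 8 (rotate_left(2, 6, k=3)): [F, C, A, E, G, D, B]
After 9 (rotate_left(4, 6, k=2)): [F, C, A, E, B, G, D]
After 10 (reverse(3, 5)): [F, C, A, G, B, E, D]
After 11 (reverse(5, 6)): [F, C, A, G, B, D, E]
After 12 (reverse(3, 4)): [F, C, A, B, G, D, E]
After 13 (rotate_left(4, 6, k=1)): [F, C, A, B, D, E, G]
After 14 (swap(1, 6)): [F, G, A, B, D, E, C]

Answer: 6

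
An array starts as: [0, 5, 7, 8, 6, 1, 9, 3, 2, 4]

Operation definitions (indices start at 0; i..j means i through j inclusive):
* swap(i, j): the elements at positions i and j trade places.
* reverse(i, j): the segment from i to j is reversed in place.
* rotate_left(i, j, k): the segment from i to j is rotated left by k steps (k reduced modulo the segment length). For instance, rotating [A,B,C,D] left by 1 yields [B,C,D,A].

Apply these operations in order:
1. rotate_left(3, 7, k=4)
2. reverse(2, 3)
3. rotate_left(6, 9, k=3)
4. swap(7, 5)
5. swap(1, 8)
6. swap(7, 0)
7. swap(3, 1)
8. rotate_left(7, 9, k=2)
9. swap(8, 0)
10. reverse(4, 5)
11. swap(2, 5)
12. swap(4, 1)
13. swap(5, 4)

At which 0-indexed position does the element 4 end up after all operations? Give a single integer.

Answer: 6

Derivation:
After 1 (rotate_left(3, 7, k=4)): [0, 5, 7, 3, 8, 6, 1, 9, 2, 4]
After 2 (reverse(2, 3)): [0, 5, 3, 7, 8, 6, 1, 9, 2, 4]
After 3 (rotate_left(6, 9, k=3)): [0, 5, 3, 7, 8, 6, 4, 1, 9, 2]
After 4 (swap(7, 5)): [0, 5, 3, 7, 8, 1, 4, 6, 9, 2]
After 5 (swap(1, 8)): [0, 9, 3, 7, 8, 1, 4, 6, 5, 2]
After 6 (swap(7, 0)): [6, 9, 3, 7, 8, 1, 4, 0, 5, 2]
After 7 (swap(3, 1)): [6, 7, 3, 9, 8, 1, 4, 0, 5, 2]
After 8 (rotate_left(7, 9, k=2)): [6, 7, 3, 9, 8, 1, 4, 2, 0, 5]
After 9 (swap(8, 0)): [0, 7, 3, 9, 8, 1, 4, 2, 6, 5]
After 10 (reverse(4, 5)): [0, 7, 3, 9, 1, 8, 4, 2, 6, 5]
After 11 (swap(2, 5)): [0, 7, 8, 9, 1, 3, 4, 2, 6, 5]
After 12 (swap(4, 1)): [0, 1, 8, 9, 7, 3, 4, 2, 6, 5]
After 13 (swap(5, 4)): [0, 1, 8, 9, 3, 7, 4, 2, 6, 5]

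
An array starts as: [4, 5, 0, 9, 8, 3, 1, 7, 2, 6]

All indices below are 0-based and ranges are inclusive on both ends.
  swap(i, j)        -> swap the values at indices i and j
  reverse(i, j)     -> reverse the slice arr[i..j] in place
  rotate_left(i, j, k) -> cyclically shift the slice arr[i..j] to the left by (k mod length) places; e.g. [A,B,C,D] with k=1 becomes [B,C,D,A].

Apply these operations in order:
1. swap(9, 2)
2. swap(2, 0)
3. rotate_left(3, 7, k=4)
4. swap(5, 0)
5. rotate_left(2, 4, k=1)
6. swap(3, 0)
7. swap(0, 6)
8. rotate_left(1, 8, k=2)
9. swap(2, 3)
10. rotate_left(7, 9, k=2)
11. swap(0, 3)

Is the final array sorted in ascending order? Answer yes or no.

After 1 (swap(9, 2)): [4, 5, 6, 9, 8, 3, 1, 7, 2, 0]
After 2 (swap(2, 0)): [6, 5, 4, 9, 8, 3, 1, 7, 2, 0]
After 3 (rotate_left(3, 7, k=4)): [6, 5, 4, 7, 9, 8, 3, 1, 2, 0]
After 4 (swap(5, 0)): [8, 5, 4, 7, 9, 6, 3, 1, 2, 0]
After 5 (rotate_left(2, 4, k=1)): [8, 5, 7, 9, 4, 6, 3, 1, 2, 0]
After 6 (swap(3, 0)): [9, 5, 7, 8, 4, 6, 3, 1, 2, 0]
After 7 (swap(0, 6)): [3, 5, 7, 8, 4, 6, 9, 1, 2, 0]
After 8 (rotate_left(1, 8, k=2)): [3, 8, 4, 6, 9, 1, 2, 5, 7, 0]
After 9 (swap(2, 3)): [3, 8, 6, 4, 9, 1, 2, 5, 7, 0]
After 10 (rotate_left(7, 9, k=2)): [3, 8, 6, 4, 9, 1, 2, 0, 5, 7]
After 11 (swap(0, 3)): [4, 8, 6, 3, 9, 1, 2, 0, 5, 7]

Answer: no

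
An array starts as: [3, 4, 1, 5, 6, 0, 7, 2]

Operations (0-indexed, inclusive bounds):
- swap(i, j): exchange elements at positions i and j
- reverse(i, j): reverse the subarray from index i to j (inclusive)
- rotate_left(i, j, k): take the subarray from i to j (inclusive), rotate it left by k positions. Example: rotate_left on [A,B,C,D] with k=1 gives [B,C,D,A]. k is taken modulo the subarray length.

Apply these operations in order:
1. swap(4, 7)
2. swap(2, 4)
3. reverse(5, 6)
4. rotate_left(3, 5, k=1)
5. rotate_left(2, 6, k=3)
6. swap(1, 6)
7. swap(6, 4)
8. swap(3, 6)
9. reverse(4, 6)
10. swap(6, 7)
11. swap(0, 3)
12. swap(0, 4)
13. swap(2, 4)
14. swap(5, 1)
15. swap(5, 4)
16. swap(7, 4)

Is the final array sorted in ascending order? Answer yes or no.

After 1 (swap(4, 7)): [3, 4, 1, 5, 2, 0, 7, 6]
After 2 (swap(2, 4)): [3, 4, 2, 5, 1, 0, 7, 6]
After 3 (reverse(5, 6)): [3, 4, 2, 5, 1, 7, 0, 6]
After 4 (rotate_left(3, 5, k=1)): [3, 4, 2, 1, 7, 5, 0, 6]
After 5 (rotate_left(2, 6, k=3)): [3, 4, 5, 0, 2, 1, 7, 6]
After 6 (swap(1, 6)): [3, 7, 5, 0, 2, 1, 4, 6]
After 7 (swap(6, 4)): [3, 7, 5, 0, 4, 1, 2, 6]
After 8 (swap(3, 6)): [3, 7, 5, 2, 4, 1, 0, 6]
After 9 (reverse(4, 6)): [3, 7, 5, 2, 0, 1, 4, 6]
After 10 (swap(6, 7)): [3, 7, 5, 2, 0, 1, 6, 4]
After 11 (swap(0, 3)): [2, 7, 5, 3, 0, 1, 6, 4]
After 12 (swap(0, 4)): [0, 7, 5, 3, 2, 1, 6, 4]
After 13 (swap(2, 4)): [0, 7, 2, 3, 5, 1, 6, 4]
After 14 (swap(5, 1)): [0, 1, 2, 3, 5, 7, 6, 4]
After 15 (swap(5, 4)): [0, 1, 2, 3, 7, 5, 6, 4]
After 16 (swap(7, 4)): [0, 1, 2, 3, 4, 5, 6, 7]

Answer: yes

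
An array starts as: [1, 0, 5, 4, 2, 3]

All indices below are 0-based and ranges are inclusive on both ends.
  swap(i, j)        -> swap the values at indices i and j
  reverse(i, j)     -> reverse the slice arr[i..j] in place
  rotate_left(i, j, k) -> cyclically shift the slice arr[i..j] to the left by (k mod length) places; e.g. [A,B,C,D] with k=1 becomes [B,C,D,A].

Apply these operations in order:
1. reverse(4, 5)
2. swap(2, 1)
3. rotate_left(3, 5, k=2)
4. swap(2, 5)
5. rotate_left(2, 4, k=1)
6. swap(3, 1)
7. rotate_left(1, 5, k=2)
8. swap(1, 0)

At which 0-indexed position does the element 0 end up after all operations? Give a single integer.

Answer: 3

Derivation:
After 1 (reverse(4, 5)): [1, 0, 5, 4, 3, 2]
After 2 (swap(2, 1)): [1, 5, 0, 4, 3, 2]
After 3 (rotate_left(3, 5, k=2)): [1, 5, 0, 2, 4, 3]
After 4 (swap(2, 5)): [1, 5, 3, 2, 4, 0]
After 5 (rotate_left(2, 4, k=1)): [1, 5, 2, 4, 3, 0]
After 6 (swap(3, 1)): [1, 4, 2, 5, 3, 0]
After 7 (rotate_left(1, 5, k=2)): [1, 5, 3, 0, 4, 2]
After 8 (swap(1, 0)): [5, 1, 3, 0, 4, 2]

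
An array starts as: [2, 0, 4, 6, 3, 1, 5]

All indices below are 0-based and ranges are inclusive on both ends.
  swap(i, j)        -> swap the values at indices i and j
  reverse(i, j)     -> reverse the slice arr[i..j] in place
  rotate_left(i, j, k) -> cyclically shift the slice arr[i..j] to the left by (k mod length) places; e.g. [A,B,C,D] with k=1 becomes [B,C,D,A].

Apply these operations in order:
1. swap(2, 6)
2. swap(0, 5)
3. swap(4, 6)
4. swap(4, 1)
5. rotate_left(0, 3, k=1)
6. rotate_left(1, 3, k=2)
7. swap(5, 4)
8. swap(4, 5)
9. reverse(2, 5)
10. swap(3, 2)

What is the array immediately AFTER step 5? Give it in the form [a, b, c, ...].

Answer: [4, 5, 6, 1, 0, 2, 3]

Derivation:
After 1 (swap(2, 6)): [2, 0, 5, 6, 3, 1, 4]
After 2 (swap(0, 5)): [1, 0, 5, 6, 3, 2, 4]
After 3 (swap(4, 6)): [1, 0, 5, 6, 4, 2, 3]
After 4 (swap(4, 1)): [1, 4, 5, 6, 0, 2, 3]
After 5 (rotate_left(0, 3, k=1)): [4, 5, 6, 1, 0, 2, 3]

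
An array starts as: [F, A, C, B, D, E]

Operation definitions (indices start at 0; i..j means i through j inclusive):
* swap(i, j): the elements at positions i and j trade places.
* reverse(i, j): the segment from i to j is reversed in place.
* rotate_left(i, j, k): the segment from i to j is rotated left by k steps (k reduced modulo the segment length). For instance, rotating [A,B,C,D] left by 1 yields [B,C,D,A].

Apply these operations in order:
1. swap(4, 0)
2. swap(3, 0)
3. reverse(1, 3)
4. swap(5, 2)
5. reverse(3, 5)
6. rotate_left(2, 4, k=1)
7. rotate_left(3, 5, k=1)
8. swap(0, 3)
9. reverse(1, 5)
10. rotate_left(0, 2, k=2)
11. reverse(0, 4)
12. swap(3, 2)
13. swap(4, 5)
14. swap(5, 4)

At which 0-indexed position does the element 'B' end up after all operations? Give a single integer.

Answer: 1

Derivation:
After 1 (swap(4, 0)): [D, A, C, B, F, E]
After 2 (swap(3, 0)): [B, A, C, D, F, E]
After 3 (reverse(1, 3)): [B, D, C, A, F, E]
After 4 (swap(5, 2)): [B, D, E, A, F, C]
After 5 (reverse(3, 5)): [B, D, E, C, F, A]
After 6 (rotate_left(2, 4, k=1)): [B, D, C, F, E, A]
After 7 (rotate_left(3, 5, k=1)): [B, D, C, E, A, F]
After 8 (swap(0, 3)): [E, D, C, B, A, F]
After 9 (reverse(1, 5)): [E, F, A, B, C, D]
After 10 (rotate_left(0, 2, k=2)): [A, E, F, B, C, D]
After 11 (reverse(0, 4)): [C, B, F, E, A, D]
After 12 (swap(3, 2)): [C, B, E, F, A, D]
After 13 (swap(4, 5)): [C, B, E, F, D, A]
After 14 (swap(5, 4)): [C, B, E, F, A, D]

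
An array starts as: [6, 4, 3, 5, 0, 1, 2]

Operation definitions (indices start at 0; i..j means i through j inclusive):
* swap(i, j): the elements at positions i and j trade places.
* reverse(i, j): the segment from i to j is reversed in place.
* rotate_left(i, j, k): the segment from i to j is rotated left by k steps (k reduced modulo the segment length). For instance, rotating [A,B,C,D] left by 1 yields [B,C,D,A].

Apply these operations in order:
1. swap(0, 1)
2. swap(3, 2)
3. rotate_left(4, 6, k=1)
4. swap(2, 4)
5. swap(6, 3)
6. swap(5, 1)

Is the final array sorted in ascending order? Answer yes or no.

Answer: no

Derivation:
After 1 (swap(0, 1)): [4, 6, 3, 5, 0, 1, 2]
After 2 (swap(3, 2)): [4, 6, 5, 3, 0, 1, 2]
After 3 (rotate_left(4, 6, k=1)): [4, 6, 5, 3, 1, 2, 0]
After 4 (swap(2, 4)): [4, 6, 1, 3, 5, 2, 0]
After 5 (swap(6, 3)): [4, 6, 1, 0, 5, 2, 3]
After 6 (swap(5, 1)): [4, 2, 1, 0, 5, 6, 3]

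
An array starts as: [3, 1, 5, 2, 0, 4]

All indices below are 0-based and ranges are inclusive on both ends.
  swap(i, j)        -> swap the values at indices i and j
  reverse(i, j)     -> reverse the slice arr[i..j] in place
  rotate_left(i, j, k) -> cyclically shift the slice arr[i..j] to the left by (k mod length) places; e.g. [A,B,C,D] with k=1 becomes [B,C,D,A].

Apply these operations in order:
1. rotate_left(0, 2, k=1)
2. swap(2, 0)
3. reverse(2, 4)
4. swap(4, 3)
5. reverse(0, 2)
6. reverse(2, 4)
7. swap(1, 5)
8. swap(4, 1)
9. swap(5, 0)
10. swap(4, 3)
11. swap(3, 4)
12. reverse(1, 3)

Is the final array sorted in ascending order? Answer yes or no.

Answer: no

Derivation:
After 1 (rotate_left(0, 2, k=1)): [1, 5, 3, 2, 0, 4]
After 2 (swap(2, 0)): [3, 5, 1, 2, 0, 4]
After 3 (reverse(2, 4)): [3, 5, 0, 2, 1, 4]
After 4 (swap(4, 3)): [3, 5, 0, 1, 2, 4]
After 5 (reverse(0, 2)): [0, 5, 3, 1, 2, 4]
After 6 (reverse(2, 4)): [0, 5, 2, 1, 3, 4]
After 7 (swap(1, 5)): [0, 4, 2, 1, 3, 5]
After 8 (swap(4, 1)): [0, 3, 2, 1, 4, 5]
After 9 (swap(5, 0)): [5, 3, 2, 1, 4, 0]
After 10 (swap(4, 3)): [5, 3, 2, 4, 1, 0]
After 11 (swap(3, 4)): [5, 3, 2, 1, 4, 0]
After 12 (reverse(1, 3)): [5, 1, 2, 3, 4, 0]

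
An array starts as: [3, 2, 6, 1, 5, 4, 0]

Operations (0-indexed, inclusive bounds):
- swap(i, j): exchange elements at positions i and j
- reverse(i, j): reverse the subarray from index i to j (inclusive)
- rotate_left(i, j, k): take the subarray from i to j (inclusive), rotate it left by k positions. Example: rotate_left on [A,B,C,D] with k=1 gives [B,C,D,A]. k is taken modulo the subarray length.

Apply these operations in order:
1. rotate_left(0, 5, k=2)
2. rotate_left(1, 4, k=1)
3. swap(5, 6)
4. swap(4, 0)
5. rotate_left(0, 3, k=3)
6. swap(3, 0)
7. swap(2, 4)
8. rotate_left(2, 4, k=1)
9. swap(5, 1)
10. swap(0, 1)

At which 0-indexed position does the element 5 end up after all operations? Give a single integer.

Answer: 3

Derivation:
After 1 (rotate_left(0, 5, k=2)): [6, 1, 5, 4, 3, 2, 0]
After 2 (rotate_left(1, 4, k=1)): [6, 5, 4, 3, 1, 2, 0]
After 3 (swap(5, 6)): [6, 5, 4, 3, 1, 0, 2]
After 4 (swap(4, 0)): [1, 5, 4, 3, 6, 0, 2]
After 5 (rotate_left(0, 3, k=3)): [3, 1, 5, 4, 6, 0, 2]
After 6 (swap(3, 0)): [4, 1, 5, 3, 6, 0, 2]
After 7 (swap(2, 4)): [4, 1, 6, 3, 5, 0, 2]
After 8 (rotate_left(2, 4, k=1)): [4, 1, 3, 5, 6, 0, 2]
After 9 (swap(5, 1)): [4, 0, 3, 5, 6, 1, 2]
After 10 (swap(0, 1)): [0, 4, 3, 5, 6, 1, 2]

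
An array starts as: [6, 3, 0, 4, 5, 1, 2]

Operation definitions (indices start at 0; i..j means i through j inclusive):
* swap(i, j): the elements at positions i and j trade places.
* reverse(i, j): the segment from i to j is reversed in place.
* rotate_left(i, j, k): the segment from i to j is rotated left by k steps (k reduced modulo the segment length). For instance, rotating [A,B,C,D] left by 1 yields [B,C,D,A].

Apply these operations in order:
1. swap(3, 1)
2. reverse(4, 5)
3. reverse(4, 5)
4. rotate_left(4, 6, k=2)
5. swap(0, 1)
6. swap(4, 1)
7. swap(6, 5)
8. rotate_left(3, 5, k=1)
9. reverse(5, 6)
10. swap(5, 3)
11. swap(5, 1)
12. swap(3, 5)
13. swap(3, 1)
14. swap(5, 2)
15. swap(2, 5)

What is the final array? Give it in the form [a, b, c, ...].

Answer: [4, 2, 0, 6, 1, 5, 3]

Derivation:
After 1 (swap(3, 1)): [6, 4, 0, 3, 5, 1, 2]
After 2 (reverse(4, 5)): [6, 4, 0, 3, 1, 5, 2]
After 3 (reverse(4, 5)): [6, 4, 0, 3, 5, 1, 2]
After 4 (rotate_left(4, 6, k=2)): [6, 4, 0, 3, 2, 5, 1]
After 5 (swap(0, 1)): [4, 6, 0, 3, 2, 5, 1]
After 6 (swap(4, 1)): [4, 2, 0, 3, 6, 5, 1]
After 7 (swap(6, 5)): [4, 2, 0, 3, 6, 1, 5]
After 8 (rotate_left(3, 5, k=1)): [4, 2, 0, 6, 1, 3, 5]
After 9 (reverse(5, 6)): [4, 2, 0, 6, 1, 5, 3]
After 10 (swap(5, 3)): [4, 2, 0, 5, 1, 6, 3]
After 11 (swap(5, 1)): [4, 6, 0, 5, 1, 2, 3]
After 12 (swap(3, 5)): [4, 6, 0, 2, 1, 5, 3]
After 13 (swap(3, 1)): [4, 2, 0, 6, 1, 5, 3]
After 14 (swap(5, 2)): [4, 2, 5, 6, 1, 0, 3]
After 15 (swap(2, 5)): [4, 2, 0, 6, 1, 5, 3]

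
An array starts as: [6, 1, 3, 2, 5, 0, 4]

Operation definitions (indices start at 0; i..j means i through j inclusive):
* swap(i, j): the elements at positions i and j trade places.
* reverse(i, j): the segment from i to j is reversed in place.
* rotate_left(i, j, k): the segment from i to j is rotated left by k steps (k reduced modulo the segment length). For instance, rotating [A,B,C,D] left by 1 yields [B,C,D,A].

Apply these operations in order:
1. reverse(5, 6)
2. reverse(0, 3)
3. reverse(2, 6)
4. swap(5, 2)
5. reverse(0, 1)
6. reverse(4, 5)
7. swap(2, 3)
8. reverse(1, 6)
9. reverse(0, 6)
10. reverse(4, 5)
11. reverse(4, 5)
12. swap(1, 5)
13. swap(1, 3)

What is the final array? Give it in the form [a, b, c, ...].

After 1 (reverse(5, 6)): [6, 1, 3, 2, 5, 4, 0]
After 2 (reverse(0, 3)): [2, 3, 1, 6, 5, 4, 0]
After 3 (reverse(2, 6)): [2, 3, 0, 4, 5, 6, 1]
After 4 (swap(5, 2)): [2, 3, 6, 4, 5, 0, 1]
After 5 (reverse(0, 1)): [3, 2, 6, 4, 5, 0, 1]
After 6 (reverse(4, 5)): [3, 2, 6, 4, 0, 5, 1]
After 7 (swap(2, 3)): [3, 2, 4, 6, 0, 5, 1]
After 8 (reverse(1, 6)): [3, 1, 5, 0, 6, 4, 2]
After 9 (reverse(0, 6)): [2, 4, 6, 0, 5, 1, 3]
After 10 (reverse(4, 5)): [2, 4, 6, 0, 1, 5, 3]
After 11 (reverse(4, 5)): [2, 4, 6, 0, 5, 1, 3]
After 12 (swap(1, 5)): [2, 1, 6, 0, 5, 4, 3]
After 13 (swap(1, 3)): [2, 0, 6, 1, 5, 4, 3]

Answer: [2, 0, 6, 1, 5, 4, 3]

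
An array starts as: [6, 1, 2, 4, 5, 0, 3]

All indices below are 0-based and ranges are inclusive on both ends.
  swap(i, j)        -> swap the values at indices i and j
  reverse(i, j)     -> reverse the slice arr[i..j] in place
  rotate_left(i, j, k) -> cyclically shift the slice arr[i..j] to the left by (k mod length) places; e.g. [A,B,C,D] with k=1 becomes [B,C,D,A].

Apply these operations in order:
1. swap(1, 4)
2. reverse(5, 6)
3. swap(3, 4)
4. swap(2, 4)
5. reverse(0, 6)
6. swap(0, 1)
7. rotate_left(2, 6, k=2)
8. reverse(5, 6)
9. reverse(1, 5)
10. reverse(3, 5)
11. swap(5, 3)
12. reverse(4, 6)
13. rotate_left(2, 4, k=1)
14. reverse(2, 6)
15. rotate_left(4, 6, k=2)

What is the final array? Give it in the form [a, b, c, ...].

After 1 (swap(1, 4)): [6, 5, 2, 4, 1, 0, 3]
After 2 (reverse(5, 6)): [6, 5, 2, 4, 1, 3, 0]
After 3 (swap(3, 4)): [6, 5, 2, 1, 4, 3, 0]
After 4 (swap(2, 4)): [6, 5, 4, 1, 2, 3, 0]
After 5 (reverse(0, 6)): [0, 3, 2, 1, 4, 5, 6]
After 6 (swap(0, 1)): [3, 0, 2, 1, 4, 5, 6]
After 7 (rotate_left(2, 6, k=2)): [3, 0, 4, 5, 6, 2, 1]
After 8 (reverse(5, 6)): [3, 0, 4, 5, 6, 1, 2]
After 9 (reverse(1, 5)): [3, 1, 6, 5, 4, 0, 2]
After 10 (reverse(3, 5)): [3, 1, 6, 0, 4, 5, 2]
After 11 (swap(5, 3)): [3, 1, 6, 5, 4, 0, 2]
After 12 (reverse(4, 6)): [3, 1, 6, 5, 2, 0, 4]
After 13 (rotate_left(2, 4, k=1)): [3, 1, 5, 2, 6, 0, 4]
After 14 (reverse(2, 6)): [3, 1, 4, 0, 6, 2, 5]
After 15 (rotate_left(4, 6, k=2)): [3, 1, 4, 0, 5, 6, 2]

Answer: [3, 1, 4, 0, 5, 6, 2]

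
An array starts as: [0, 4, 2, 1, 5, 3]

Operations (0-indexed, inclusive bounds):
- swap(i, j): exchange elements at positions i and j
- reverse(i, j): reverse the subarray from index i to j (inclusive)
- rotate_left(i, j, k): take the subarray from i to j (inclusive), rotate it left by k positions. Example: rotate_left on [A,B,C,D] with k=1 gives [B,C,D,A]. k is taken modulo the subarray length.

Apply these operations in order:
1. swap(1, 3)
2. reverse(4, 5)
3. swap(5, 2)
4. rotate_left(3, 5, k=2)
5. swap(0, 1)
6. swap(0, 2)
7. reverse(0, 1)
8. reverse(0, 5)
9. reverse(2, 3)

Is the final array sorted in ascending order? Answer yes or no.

After 1 (swap(1, 3)): [0, 1, 2, 4, 5, 3]
After 2 (reverse(4, 5)): [0, 1, 2, 4, 3, 5]
After 3 (swap(5, 2)): [0, 1, 5, 4, 3, 2]
After 4 (rotate_left(3, 5, k=2)): [0, 1, 5, 2, 4, 3]
After 5 (swap(0, 1)): [1, 0, 5, 2, 4, 3]
After 6 (swap(0, 2)): [5, 0, 1, 2, 4, 3]
After 7 (reverse(0, 1)): [0, 5, 1, 2, 4, 3]
After 8 (reverse(0, 5)): [3, 4, 2, 1, 5, 0]
After 9 (reverse(2, 3)): [3, 4, 1, 2, 5, 0]

Answer: no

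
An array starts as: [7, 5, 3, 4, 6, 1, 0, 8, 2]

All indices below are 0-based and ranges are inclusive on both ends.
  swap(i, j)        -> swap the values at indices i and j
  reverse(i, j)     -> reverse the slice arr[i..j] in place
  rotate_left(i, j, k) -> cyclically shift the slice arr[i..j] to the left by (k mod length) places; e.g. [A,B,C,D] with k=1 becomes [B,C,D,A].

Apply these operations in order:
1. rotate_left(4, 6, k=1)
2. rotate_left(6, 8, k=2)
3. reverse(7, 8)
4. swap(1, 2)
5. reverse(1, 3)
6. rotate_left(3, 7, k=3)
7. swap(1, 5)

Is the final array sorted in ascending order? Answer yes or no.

Answer: no

Derivation:
After 1 (rotate_left(4, 6, k=1)): [7, 5, 3, 4, 1, 0, 6, 8, 2]
After 2 (rotate_left(6, 8, k=2)): [7, 5, 3, 4, 1, 0, 2, 6, 8]
After 3 (reverse(7, 8)): [7, 5, 3, 4, 1, 0, 2, 8, 6]
After 4 (swap(1, 2)): [7, 3, 5, 4, 1, 0, 2, 8, 6]
After 5 (reverse(1, 3)): [7, 4, 5, 3, 1, 0, 2, 8, 6]
After 6 (rotate_left(3, 7, k=3)): [7, 4, 5, 2, 8, 3, 1, 0, 6]
After 7 (swap(1, 5)): [7, 3, 5, 2, 8, 4, 1, 0, 6]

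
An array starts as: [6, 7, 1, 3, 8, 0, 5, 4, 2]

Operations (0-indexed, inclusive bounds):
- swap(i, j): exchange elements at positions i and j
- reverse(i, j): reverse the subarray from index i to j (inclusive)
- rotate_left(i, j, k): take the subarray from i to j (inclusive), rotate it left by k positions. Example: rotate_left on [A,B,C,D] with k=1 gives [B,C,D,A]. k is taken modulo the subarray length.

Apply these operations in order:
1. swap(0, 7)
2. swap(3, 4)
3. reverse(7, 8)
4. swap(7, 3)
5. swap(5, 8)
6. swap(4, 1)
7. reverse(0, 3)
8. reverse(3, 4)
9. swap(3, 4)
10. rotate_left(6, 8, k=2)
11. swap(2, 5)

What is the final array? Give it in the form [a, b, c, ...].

After 1 (swap(0, 7)): [4, 7, 1, 3, 8, 0, 5, 6, 2]
After 2 (swap(3, 4)): [4, 7, 1, 8, 3, 0, 5, 6, 2]
After 3 (reverse(7, 8)): [4, 7, 1, 8, 3, 0, 5, 2, 6]
After 4 (swap(7, 3)): [4, 7, 1, 2, 3, 0, 5, 8, 6]
After 5 (swap(5, 8)): [4, 7, 1, 2, 3, 6, 5, 8, 0]
After 6 (swap(4, 1)): [4, 3, 1, 2, 7, 6, 5, 8, 0]
After 7 (reverse(0, 3)): [2, 1, 3, 4, 7, 6, 5, 8, 0]
After 8 (reverse(3, 4)): [2, 1, 3, 7, 4, 6, 5, 8, 0]
After 9 (swap(3, 4)): [2, 1, 3, 4, 7, 6, 5, 8, 0]
After 10 (rotate_left(6, 8, k=2)): [2, 1, 3, 4, 7, 6, 0, 5, 8]
After 11 (swap(2, 5)): [2, 1, 6, 4, 7, 3, 0, 5, 8]

Answer: [2, 1, 6, 4, 7, 3, 0, 5, 8]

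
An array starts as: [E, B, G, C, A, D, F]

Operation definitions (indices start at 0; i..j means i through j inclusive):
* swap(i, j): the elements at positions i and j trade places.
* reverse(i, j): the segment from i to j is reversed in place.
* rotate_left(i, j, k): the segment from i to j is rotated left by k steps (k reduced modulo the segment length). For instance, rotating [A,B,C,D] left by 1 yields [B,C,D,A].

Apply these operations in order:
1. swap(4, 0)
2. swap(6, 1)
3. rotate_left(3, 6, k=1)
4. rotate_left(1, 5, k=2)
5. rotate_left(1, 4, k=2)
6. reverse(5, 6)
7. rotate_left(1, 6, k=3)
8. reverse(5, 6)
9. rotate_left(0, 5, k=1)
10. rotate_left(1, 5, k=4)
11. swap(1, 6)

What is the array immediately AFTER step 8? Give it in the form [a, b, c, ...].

Answer: [A, D, C, G, B, E, F]

Derivation:
After 1 (swap(4, 0)): [A, B, G, C, E, D, F]
After 2 (swap(6, 1)): [A, F, G, C, E, D, B]
After 3 (rotate_left(3, 6, k=1)): [A, F, G, E, D, B, C]
After 4 (rotate_left(1, 5, k=2)): [A, E, D, B, F, G, C]
After 5 (rotate_left(1, 4, k=2)): [A, B, F, E, D, G, C]
After 6 (reverse(5, 6)): [A, B, F, E, D, C, G]
After 7 (rotate_left(1, 6, k=3)): [A, D, C, G, B, F, E]
After 8 (reverse(5, 6)): [A, D, C, G, B, E, F]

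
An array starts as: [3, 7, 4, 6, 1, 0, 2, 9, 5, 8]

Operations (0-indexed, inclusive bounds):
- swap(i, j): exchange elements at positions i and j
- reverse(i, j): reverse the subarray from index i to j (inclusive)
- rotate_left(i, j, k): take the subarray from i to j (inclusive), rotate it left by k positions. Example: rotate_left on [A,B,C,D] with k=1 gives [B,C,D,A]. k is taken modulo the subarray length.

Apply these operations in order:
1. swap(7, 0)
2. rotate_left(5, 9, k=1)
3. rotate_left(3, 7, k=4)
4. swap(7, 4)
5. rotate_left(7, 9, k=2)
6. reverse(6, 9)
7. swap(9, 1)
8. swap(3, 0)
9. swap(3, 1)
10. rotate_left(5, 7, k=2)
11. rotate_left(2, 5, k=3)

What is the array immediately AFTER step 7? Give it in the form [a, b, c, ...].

After 1 (swap(7, 0)): [9, 7, 4, 6, 1, 0, 2, 3, 5, 8]
After 2 (rotate_left(5, 9, k=1)): [9, 7, 4, 6, 1, 2, 3, 5, 8, 0]
After 3 (rotate_left(3, 7, k=4)): [9, 7, 4, 5, 6, 1, 2, 3, 8, 0]
After 4 (swap(7, 4)): [9, 7, 4, 5, 3, 1, 2, 6, 8, 0]
After 5 (rotate_left(7, 9, k=2)): [9, 7, 4, 5, 3, 1, 2, 0, 6, 8]
After 6 (reverse(6, 9)): [9, 7, 4, 5, 3, 1, 8, 6, 0, 2]
After 7 (swap(9, 1)): [9, 2, 4, 5, 3, 1, 8, 6, 0, 7]

Answer: [9, 2, 4, 5, 3, 1, 8, 6, 0, 7]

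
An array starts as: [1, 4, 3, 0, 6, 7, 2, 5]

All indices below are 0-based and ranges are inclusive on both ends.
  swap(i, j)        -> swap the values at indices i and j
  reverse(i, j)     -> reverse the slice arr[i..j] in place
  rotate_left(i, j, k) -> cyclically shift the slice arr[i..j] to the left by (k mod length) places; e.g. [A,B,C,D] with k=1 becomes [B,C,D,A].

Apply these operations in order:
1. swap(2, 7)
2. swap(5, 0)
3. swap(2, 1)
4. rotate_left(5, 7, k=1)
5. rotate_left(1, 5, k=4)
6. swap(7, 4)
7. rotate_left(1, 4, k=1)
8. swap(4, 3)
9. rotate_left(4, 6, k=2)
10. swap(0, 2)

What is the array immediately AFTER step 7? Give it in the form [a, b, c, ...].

Answer: [7, 5, 4, 1, 2, 6, 3, 0]

Derivation:
After 1 (swap(2, 7)): [1, 4, 5, 0, 6, 7, 2, 3]
After 2 (swap(5, 0)): [7, 4, 5, 0, 6, 1, 2, 3]
After 3 (swap(2, 1)): [7, 5, 4, 0, 6, 1, 2, 3]
After 4 (rotate_left(5, 7, k=1)): [7, 5, 4, 0, 6, 2, 3, 1]
After 5 (rotate_left(1, 5, k=4)): [7, 2, 5, 4, 0, 6, 3, 1]
After 6 (swap(7, 4)): [7, 2, 5, 4, 1, 6, 3, 0]
After 7 (rotate_left(1, 4, k=1)): [7, 5, 4, 1, 2, 6, 3, 0]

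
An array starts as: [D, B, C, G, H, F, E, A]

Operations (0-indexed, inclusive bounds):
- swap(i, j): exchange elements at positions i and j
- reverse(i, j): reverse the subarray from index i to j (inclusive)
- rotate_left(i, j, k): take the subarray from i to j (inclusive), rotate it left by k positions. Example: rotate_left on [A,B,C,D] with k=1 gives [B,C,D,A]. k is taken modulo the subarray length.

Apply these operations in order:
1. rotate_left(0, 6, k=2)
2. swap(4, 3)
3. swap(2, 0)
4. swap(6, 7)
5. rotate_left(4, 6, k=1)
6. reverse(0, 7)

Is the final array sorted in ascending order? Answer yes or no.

After 1 (rotate_left(0, 6, k=2)): [C, G, H, F, E, D, B, A]
After 2 (swap(4, 3)): [C, G, H, E, F, D, B, A]
After 3 (swap(2, 0)): [H, G, C, E, F, D, B, A]
After 4 (swap(6, 7)): [H, G, C, E, F, D, A, B]
After 5 (rotate_left(4, 6, k=1)): [H, G, C, E, D, A, F, B]
After 6 (reverse(0, 7)): [B, F, A, D, E, C, G, H]

Answer: no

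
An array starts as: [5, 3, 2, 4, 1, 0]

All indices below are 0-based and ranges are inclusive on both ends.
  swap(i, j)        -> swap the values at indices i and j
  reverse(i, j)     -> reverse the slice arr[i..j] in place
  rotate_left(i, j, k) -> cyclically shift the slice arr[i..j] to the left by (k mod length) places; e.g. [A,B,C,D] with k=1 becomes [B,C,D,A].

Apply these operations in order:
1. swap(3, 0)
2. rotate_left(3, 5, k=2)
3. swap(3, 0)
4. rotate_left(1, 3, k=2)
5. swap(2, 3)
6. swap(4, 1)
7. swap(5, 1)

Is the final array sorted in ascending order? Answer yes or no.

Answer: yes

Derivation:
After 1 (swap(3, 0)): [4, 3, 2, 5, 1, 0]
After 2 (rotate_left(3, 5, k=2)): [4, 3, 2, 0, 5, 1]
After 3 (swap(3, 0)): [0, 3, 2, 4, 5, 1]
After 4 (rotate_left(1, 3, k=2)): [0, 4, 3, 2, 5, 1]
After 5 (swap(2, 3)): [0, 4, 2, 3, 5, 1]
After 6 (swap(4, 1)): [0, 5, 2, 3, 4, 1]
After 7 (swap(5, 1)): [0, 1, 2, 3, 4, 5]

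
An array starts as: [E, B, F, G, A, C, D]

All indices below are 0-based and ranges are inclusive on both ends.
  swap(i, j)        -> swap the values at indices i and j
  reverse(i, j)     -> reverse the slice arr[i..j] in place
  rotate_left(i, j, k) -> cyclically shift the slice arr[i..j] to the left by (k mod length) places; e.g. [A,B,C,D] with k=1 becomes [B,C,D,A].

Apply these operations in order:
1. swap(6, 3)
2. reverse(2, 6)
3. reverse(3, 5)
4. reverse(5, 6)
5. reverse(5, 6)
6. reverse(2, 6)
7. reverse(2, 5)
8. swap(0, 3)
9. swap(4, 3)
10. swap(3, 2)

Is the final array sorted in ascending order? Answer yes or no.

Answer: yes

Derivation:
After 1 (swap(6, 3)): [E, B, F, D, A, C, G]
After 2 (reverse(2, 6)): [E, B, G, C, A, D, F]
After 3 (reverse(3, 5)): [E, B, G, D, A, C, F]
After 4 (reverse(5, 6)): [E, B, G, D, A, F, C]
After 5 (reverse(5, 6)): [E, B, G, D, A, C, F]
After 6 (reverse(2, 6)): [E, B, F, C, A, D, G]
After 7 (reverse(2, 5)): [E, B, D, A, C, F, G]
After 8 (swap(0, 3)): [A, B, D, E, C, F, G]
After 9 (swap(4, 3)): [A, B, D, C, E, F, G]
After 10 (swap(3, 2)): [A, B, C, D, E, F, G]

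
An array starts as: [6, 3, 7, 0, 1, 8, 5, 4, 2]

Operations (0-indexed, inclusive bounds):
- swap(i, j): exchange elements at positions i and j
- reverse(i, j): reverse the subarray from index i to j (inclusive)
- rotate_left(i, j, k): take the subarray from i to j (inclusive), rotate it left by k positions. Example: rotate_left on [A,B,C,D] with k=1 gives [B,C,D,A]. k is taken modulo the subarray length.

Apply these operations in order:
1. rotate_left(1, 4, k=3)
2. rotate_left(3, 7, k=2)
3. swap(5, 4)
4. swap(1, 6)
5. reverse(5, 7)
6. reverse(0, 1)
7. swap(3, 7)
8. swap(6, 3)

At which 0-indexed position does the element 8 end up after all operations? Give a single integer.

After 1 (rotate_left(1, 4, k=3)): [6, 1, 3, 7, 0, 8, 5, 4, 2]
After 2 (rotate_left(3, 7, k=2)): [6, 1, 3, 8, 5, 4, 7, 0, 2]
After 3 (swap(5, 4)): [6, 1, 3, 8, 4, 5, 7, 0, 2]
After 4 (swap(1, 6)): [6, 7, 3, 8, 4, 5, 1, 0, 2]
After 5 (reverse(5, 7)): [6, 7, 3, 8, 4, 0, 1, 5, 2]
After 6 (reverse(0, 1)): [7, 6, 3, 8, 4, 0, 1, 5, 2]
After 7 (swap(3, 7)): [7, 6, 3, 5, 4, 0, 1, 8, 2]
After 8 (swap(6, 3)): [7, 6, 3, 1, 4, 0, 5, 8, 2]

Answer: 7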